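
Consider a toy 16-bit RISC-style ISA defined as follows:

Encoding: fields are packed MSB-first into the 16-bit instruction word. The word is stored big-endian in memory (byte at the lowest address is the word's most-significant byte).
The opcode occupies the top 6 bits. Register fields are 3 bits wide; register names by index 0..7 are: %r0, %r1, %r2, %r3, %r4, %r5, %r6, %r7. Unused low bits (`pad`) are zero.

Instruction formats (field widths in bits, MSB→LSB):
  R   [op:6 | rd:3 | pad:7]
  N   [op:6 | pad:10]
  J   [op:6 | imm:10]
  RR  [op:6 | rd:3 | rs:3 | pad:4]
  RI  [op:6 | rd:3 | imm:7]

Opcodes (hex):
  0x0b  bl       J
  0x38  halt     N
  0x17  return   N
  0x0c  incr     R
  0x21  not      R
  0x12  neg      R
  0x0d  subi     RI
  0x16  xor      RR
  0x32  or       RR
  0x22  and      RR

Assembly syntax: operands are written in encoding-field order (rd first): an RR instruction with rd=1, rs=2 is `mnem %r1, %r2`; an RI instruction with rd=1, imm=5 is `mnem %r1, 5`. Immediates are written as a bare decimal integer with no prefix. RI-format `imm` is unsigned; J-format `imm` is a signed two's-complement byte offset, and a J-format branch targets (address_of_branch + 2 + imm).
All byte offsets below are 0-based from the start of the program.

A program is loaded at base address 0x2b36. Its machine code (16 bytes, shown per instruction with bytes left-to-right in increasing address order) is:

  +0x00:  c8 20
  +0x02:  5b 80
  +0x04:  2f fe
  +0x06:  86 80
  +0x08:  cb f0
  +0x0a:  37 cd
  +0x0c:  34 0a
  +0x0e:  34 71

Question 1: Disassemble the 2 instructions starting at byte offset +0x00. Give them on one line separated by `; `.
off 0x00: read c8 20 as big → 0xc820
  top 6b → 0x32 → or [RR]
  rd@[9:7]=0x0 ⇒ %r0
  rs@[6:4]=0x2 ⇒ %r2
off 0x02: read 5b 80 as big → 0x5b80
  top 6b → 0x16 → xor [RR]
  rd@[9:7]=0x7 ⇒ %r7
  rs@[6:4]=0x0 ⇒ %r0

or %r0, %r2; xor %r7, %r0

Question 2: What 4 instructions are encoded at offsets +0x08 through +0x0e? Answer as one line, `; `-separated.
[08] cb f0 → 0xcbf0
  op=0xcbf0>>10=0x32 ⇒ or (RR)
  rd: (w>>7)&0x7=0x7 → %r7
  rs: (w>>4)&0x7=0x7 → %r7
[0a] 37 cd → 0x37cd
  op=0x37cd>>10=0xd ⇒ subi (RI)
  rd: (w>>7)&0x7=0x7 → %r7
  imm: (w>>0)&0x7f=0x4d → 77
[0c] 34 0a → 0x340a
  op=0x340a>>10=0xd ⇒ subi (RI)
  rd: (w>>7)&0x7=0x0 → %r0
  imm: (w>>0)&0x7f=0xa → 10
[0e] 34 71 → 0x3471
  op=0x3471>>10=0xd ⇒ subi (RI)
  rd: (w>>7)&0x7=0x0 → %r0
  imm: (w>>0)&0x7f=0x71 → 113

or %r7, %r7; subi %r7, 77; subi %r0, 10; subi %r0, 113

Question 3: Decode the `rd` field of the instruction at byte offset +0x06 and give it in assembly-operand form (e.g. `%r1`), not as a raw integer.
off 0x06: read 86 80 as big → 0x8680
  top 6b → 0x21 → not [R]
  rd@[9:7]=0x5 ⇒ %r5

%r5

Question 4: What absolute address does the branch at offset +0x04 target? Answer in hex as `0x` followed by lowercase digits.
[04] 2f fe → 0x2ffe
  op=0x2ffe>>10=0xb ⇒ bl (J)
  imm: (w>>0)&0x3ff=0x3fe (s10→-2) → -2
  target = base 0x2b36 + off 0x04 + 2 + imm -2 = 0x2b3a

0x2b3a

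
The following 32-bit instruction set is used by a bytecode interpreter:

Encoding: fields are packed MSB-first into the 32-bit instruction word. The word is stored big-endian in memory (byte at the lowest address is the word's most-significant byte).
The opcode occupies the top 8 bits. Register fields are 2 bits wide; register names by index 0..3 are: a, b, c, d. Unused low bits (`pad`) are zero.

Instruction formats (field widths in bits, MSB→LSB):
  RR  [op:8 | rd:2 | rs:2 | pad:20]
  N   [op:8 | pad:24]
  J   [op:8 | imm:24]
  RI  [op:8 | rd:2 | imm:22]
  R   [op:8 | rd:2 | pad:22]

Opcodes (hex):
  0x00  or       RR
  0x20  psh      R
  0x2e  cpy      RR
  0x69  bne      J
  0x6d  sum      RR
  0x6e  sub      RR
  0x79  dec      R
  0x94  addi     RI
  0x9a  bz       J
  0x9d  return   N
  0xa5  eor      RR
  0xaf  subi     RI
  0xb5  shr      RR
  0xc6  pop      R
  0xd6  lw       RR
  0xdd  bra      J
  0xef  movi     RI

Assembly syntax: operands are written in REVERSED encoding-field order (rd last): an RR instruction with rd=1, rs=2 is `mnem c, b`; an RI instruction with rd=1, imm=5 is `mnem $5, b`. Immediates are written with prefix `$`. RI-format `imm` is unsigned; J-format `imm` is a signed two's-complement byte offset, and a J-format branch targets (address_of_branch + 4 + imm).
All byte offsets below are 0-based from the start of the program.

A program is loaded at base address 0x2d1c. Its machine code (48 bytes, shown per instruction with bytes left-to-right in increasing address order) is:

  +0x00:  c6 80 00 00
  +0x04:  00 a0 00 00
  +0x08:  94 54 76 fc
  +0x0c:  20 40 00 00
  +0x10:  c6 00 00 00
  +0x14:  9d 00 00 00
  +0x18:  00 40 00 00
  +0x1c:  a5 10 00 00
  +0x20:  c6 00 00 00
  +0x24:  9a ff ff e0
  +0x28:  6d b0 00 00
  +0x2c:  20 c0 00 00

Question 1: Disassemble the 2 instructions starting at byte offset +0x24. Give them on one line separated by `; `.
bz $-32; sum d, c

off 0x24: read 9a ff ff e0 as big → 0x9affffe0
  opcode bits[31:24]=0x9a: bz/J
  [23:0] imm=16777184 (s24→-32) = $-32
off 0x28: read 6d b0 00 00 as big → 0x6db00000
  opcode bits[31:24]=0x6d: sum/RR
  [23:22] rd=2 = c
  [21:20] rs=3 = d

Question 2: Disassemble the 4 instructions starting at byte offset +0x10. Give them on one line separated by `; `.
pop a; return; or a, b; eor b, a

[10] c6 00 00 00 → 0xc6000000
  top 8b → 0xc6 → pop [R]
  rd: (w>>22)&0x3=0x0 → a
[14] 9d 00 00 00 → 0x9d000000
  top 8b → 0x9d → return [N]
[18] 00 40 00 00 → 0x00400000
  top 8b → 0x0 → or [RR]
  rd: (w>>22)&0x3=0x1 → b
  rs: (w>>20)&0x3=0x0 → a
[1c] a5 10 00 00 → 0xa5100000
  top 8b → 0xa5 → eor [RR]
  rd: (w>>22)&0x3=0x0 → a
  rs: (w>>20)&0x3=0x1 → b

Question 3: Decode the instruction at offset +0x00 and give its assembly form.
[00] c6 80 00 00 → 0xc6800000
  top 8b → 0xc6 → pop [R]
  [23:22] rd=2 = c

pop c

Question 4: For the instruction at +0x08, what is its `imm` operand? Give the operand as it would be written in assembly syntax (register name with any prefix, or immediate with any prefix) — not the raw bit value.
$1341180

+0x08: 94 54 76 fc ⇒ word 0x945476fc (big)
  opcode bits[31:24]=0x94: addi/RI
  rd: (w>>22)&0x3=0x1 → b
  imm: (w>>0)&0x3fffff=0x1476fc → $1341180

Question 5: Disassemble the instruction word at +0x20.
off 0x20: read c6 00 00 00 as big → 0xc6000000
  opcode bits[31:24]=0xc6: pop/R
  [23:22] rd=0 = a

pop a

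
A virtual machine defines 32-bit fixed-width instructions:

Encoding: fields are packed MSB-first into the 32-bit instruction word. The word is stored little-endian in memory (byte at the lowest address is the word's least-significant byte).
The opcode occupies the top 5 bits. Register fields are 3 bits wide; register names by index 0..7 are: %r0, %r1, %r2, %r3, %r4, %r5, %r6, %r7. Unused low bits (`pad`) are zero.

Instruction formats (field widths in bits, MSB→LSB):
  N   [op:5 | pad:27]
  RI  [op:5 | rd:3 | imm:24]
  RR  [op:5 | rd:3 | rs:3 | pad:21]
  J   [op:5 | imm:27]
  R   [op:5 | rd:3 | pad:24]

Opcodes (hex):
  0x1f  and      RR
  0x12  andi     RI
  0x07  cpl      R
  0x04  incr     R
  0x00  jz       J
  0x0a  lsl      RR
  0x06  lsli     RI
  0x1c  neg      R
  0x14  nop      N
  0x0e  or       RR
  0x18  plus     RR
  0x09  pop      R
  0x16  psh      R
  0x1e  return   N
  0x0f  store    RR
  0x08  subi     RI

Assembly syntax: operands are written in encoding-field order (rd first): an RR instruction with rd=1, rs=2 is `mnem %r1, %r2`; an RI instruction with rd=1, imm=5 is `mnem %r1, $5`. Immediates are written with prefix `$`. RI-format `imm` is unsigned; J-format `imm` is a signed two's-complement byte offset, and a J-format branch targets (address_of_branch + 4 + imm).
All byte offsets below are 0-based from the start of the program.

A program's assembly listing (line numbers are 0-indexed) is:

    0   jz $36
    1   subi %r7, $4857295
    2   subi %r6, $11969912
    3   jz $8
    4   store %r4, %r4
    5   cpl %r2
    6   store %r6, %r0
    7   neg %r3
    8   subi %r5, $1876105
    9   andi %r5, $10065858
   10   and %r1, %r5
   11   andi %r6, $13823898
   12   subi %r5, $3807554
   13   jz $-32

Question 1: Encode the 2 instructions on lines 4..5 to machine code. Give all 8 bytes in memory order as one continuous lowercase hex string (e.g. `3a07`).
0000807c0000003a

L4: store op=0xf:5|rd=4:3|rs=4:3|pad=0:21 ⇒ 0x7c800000 ⇒ little 00 00 80 7c
L5: cpl op=0x7:5|rd=2:3|pad=0:24 ⇒ 0x3a000000 ⇒ little 00 00 00 3a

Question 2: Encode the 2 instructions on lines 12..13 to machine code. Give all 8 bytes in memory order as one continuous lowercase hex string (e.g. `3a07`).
line 12 (subi): pack op=0x8:5|rd=5:3|imm=3807554:24 = 0x453a1942; little→ 42 19 3a 45
line 13 (jz): pack op=0x0:5|imm=-32:27 = 0x07ffffe0; little→ e0 ff ff 07

42193a45e0ffff07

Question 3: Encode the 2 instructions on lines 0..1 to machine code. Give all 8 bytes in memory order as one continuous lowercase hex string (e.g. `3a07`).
24000000cf1d4a47

line 0 (jz): pack op=0x0:5|imm=36:27 = 0x00000024; little→ 24 00 00 00
line 1 (subi): pack op=0x8:5|rd=7:3|imm=4857295:24 = 0x474a1dcf; little→ cf 1d 4a 47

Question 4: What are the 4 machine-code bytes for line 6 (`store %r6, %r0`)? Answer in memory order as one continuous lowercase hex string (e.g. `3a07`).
0000007e

L6: store op=0xf:5|rd=6:3|rs=0:3|pad=0:21 ⇒ 0x7e000000 ⇒ little 00 00 00 7e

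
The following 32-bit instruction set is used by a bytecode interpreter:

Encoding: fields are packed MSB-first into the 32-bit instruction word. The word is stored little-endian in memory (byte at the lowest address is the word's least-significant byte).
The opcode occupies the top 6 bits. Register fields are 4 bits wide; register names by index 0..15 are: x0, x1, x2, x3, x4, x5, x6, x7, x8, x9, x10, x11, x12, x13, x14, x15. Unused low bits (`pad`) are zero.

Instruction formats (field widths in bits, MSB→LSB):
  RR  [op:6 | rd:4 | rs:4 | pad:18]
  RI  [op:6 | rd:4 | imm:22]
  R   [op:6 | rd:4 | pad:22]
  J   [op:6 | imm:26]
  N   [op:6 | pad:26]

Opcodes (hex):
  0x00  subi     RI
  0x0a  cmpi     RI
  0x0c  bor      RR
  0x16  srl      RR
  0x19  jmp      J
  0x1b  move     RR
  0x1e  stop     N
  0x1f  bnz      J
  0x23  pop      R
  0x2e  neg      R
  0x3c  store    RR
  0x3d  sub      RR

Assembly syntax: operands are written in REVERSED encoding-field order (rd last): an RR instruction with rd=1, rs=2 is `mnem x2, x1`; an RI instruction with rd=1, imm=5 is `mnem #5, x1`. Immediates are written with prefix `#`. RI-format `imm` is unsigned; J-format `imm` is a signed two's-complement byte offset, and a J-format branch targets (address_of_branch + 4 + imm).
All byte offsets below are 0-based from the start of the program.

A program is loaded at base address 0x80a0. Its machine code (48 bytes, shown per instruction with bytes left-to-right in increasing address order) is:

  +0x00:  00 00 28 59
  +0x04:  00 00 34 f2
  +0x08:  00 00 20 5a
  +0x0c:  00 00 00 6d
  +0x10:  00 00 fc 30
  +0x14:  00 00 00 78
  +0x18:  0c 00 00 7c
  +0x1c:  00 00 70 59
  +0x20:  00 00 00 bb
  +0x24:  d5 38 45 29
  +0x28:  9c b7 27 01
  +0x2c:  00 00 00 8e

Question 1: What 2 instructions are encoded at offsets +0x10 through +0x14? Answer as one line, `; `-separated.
[10] 00 00 fc 30 → 0x30fc0000
  top 6b → 0xc → bor [RR]
  [25:22] rd=3 = x3
  [21:18] rs=15 = x15
[14] 00 00 00 78 → 0x78000000
  top 6b → 0x1e → stop [N]

bor x15, x3; stop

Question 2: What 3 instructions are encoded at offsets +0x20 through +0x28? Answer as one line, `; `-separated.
+0x20: 00 00 00 bb ⇒ word 0xbb000000 (little)
  top 6b → 0x2e → neg [R]
  rd: (w>>22)&0xf=0xc → x12
+0x24: d5 38 45 29 ⇒ word 0x294538d5 (little)
  top 6b → 0xa → cmpi [RI]
  rd: (w>>22)&0xf=0x5 → x5
  imm: (w>>0)&0x3fffff=0x538d5 → #342229
+0x28: 9c b7 27 01 ⇒ word 0x0127b79c (little)
  top 6b → 0x0 → subi [RI]
  rd: (w>>22)&0xf=0x4 → x4
  imm: (w>>0)&0x3fffff=0x27b79c → #2602908

neg x12; cmpi #342229, x5; subi #2602908, x4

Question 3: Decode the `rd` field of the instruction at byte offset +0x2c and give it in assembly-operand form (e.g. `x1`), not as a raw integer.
[2c] 00 00 00 8e → 0x8e000000
  op=0x8e000000>>26=0x23 ⇒ pop (R)
  rd@[25:22]=0x8 ⇒ x8

x8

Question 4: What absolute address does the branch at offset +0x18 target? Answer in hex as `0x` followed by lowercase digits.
@+18  little-endian(0c 00 00 7c) = 0x7c00000c
  opcode bits[31:26]=0x1f: bnz/J
  imm: (w>>0)&0x3ffffff=0xc → #12
  target = base 0x80a0 + off 0x18 + 4 + imm 12 = 0x80c8

0x80c8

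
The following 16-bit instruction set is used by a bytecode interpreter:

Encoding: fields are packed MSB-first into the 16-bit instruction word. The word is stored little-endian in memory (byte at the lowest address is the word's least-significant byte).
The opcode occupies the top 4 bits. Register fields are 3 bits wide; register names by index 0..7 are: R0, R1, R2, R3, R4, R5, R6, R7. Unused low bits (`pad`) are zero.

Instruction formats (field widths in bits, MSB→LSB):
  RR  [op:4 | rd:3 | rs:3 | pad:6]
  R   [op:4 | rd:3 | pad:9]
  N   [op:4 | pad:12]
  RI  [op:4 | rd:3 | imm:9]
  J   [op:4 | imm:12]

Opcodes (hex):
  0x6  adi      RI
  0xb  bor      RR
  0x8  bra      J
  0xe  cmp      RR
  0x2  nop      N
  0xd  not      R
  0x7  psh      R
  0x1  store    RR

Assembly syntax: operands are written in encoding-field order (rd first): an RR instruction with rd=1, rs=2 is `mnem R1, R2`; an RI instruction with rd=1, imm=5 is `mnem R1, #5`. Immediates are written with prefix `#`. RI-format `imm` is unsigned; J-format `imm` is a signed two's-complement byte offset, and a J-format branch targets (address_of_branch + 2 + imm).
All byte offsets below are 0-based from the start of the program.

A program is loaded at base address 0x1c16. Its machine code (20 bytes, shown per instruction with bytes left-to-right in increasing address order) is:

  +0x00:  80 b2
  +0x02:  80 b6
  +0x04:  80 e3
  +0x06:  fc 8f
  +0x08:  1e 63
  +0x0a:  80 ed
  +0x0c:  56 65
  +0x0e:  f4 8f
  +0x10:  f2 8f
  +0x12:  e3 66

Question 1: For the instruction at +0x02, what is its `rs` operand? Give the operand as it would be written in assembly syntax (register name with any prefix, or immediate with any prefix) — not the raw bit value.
off 0x02: read 80 b6 as little → 0xb680
  top 4b → 0xb → bor [RR]
  rd: (w>>9)&0x7=0x3 → R3
  rs: (w>>6)&0x7=0x2 → R2

R2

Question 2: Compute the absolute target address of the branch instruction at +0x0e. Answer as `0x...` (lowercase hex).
0x1c1a

off 0x0e: read f4 8f as little → 0x8ff4
  op=0x8ff4>>12=0x8 ⇒ bra (J)
  imm@[11:0]=0xff4 (s12→-12) ⇒ #-12
  target = base 0x1c16 + off 0x0e + 2 + imm -12 = 0x1c1a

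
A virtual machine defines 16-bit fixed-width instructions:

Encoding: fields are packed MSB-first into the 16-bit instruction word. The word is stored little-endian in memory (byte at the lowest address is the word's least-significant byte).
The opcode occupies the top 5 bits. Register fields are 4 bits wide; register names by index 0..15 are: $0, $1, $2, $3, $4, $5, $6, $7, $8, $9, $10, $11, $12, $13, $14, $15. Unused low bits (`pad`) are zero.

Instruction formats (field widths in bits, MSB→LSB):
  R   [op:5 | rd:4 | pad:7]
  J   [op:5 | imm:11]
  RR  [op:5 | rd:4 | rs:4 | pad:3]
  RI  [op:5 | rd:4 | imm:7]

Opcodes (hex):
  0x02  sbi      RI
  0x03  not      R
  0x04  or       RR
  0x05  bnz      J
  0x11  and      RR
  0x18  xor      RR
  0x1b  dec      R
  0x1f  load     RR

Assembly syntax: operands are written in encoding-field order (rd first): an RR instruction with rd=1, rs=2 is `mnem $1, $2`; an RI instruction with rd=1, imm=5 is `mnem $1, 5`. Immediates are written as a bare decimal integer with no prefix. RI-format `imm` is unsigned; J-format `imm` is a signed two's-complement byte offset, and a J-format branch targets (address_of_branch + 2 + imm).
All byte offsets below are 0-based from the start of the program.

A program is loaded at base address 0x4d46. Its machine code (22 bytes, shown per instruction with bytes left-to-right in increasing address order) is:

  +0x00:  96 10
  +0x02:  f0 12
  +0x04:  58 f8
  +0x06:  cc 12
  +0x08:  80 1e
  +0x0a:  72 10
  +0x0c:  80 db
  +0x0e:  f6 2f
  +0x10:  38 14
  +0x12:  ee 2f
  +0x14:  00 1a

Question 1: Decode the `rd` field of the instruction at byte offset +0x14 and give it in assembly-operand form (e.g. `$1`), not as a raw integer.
[14] 00 1a → 0x1a00
  opcode bits[15:11]=0x3: not/R
  rd@[10:7]=0x4 ⇒ $4

$4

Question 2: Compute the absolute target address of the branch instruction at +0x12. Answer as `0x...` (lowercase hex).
[12] ee 2f → 0x2fee
  top 5b → 0x5 → bnz [J]
  [10:0] imm=2030 (s11→-18) = -18
  target = base 0x4d46 + off 0x12 + 2 + imm -18 = 0x4d48

0x4d48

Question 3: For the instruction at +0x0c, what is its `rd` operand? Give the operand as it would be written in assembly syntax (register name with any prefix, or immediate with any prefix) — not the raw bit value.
@+0c  little-endian(80 db) = 0xdb80
  opcode bits[15:11]=0x1b: dec/R
  rd@[10:7]=0x7 ⇒ $7

$7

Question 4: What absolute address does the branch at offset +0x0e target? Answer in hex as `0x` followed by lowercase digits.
0x4d4c

[0e] f6 2f → 0x2ff6
  opcode bits[15:11]=0x5: bnz/J
  imm@[10:0]=0x7f6 (s11→-10) ⇒ -10
  target = base 0x4d46 + off 0x0e + 2 + imm -10 = 0x4d4c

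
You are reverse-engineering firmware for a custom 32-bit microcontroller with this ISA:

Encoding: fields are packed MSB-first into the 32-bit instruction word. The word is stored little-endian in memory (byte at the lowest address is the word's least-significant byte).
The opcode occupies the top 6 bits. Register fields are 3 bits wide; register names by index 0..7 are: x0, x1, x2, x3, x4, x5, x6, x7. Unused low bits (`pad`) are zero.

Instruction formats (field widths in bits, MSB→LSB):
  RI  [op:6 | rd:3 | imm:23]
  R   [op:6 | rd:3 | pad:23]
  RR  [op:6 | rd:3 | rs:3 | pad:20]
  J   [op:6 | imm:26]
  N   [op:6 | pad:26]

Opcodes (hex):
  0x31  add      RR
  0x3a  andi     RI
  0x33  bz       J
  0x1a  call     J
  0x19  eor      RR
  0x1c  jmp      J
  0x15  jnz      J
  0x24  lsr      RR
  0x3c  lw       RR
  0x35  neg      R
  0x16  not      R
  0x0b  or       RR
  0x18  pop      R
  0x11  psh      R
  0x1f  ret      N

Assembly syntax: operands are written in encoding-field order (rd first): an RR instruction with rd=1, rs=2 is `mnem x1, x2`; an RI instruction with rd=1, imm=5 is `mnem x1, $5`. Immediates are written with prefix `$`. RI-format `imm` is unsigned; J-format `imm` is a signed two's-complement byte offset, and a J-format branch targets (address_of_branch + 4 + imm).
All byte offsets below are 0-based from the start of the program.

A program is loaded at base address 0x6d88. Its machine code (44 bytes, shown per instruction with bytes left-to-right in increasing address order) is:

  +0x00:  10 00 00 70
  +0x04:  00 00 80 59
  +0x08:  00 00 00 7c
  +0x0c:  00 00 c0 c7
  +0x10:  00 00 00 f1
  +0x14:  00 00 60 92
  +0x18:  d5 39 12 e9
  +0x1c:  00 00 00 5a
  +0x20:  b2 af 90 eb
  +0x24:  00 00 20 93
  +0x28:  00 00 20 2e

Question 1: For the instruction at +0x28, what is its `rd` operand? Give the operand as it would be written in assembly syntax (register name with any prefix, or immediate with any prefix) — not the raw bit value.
@+28  little-endian(00 00 20 2e) = 0x2e200000
  opcode bits[31:26]=0xb: or/RR
  rd@[25:23]=0x4 ⇒ x4
  rs@[22:20]=0x2 ⇒ x2

x4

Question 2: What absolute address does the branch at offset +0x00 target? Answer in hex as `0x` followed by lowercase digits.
off 0x00: read 10 00 00 70 as little → 0x70000010
  top 6b → 0x1c → jmp [J]
  imm@[25:0]=0x10 ⇒ $16
  target = base 0x6d88 + off 0x00 + 4 + imm 16 = 0x6d9c

0x6d9c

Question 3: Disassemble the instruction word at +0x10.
[10] 00 00 00 f1 → 0xf1000000
  opcode bits[31:26]=0x3c: lw/RR
  [25:23] rd=2 = x2
  [22:20] rs=0 = x0

lw x2, x0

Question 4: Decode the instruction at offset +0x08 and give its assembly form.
[08] 00 00 00 7c → 0x7c000000
  top 6b → 0x1f → ret [N]

ret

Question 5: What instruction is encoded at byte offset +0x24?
[24] 00 00 20 93 → 0x93200000
  op=0x93200000>>26=0x24 ⇒ lsr (RR)
  rd@[25:23]=0x6 ⇒ x6
  rs@[22:20]=0x2 ⇒ x2

lsr x6, x2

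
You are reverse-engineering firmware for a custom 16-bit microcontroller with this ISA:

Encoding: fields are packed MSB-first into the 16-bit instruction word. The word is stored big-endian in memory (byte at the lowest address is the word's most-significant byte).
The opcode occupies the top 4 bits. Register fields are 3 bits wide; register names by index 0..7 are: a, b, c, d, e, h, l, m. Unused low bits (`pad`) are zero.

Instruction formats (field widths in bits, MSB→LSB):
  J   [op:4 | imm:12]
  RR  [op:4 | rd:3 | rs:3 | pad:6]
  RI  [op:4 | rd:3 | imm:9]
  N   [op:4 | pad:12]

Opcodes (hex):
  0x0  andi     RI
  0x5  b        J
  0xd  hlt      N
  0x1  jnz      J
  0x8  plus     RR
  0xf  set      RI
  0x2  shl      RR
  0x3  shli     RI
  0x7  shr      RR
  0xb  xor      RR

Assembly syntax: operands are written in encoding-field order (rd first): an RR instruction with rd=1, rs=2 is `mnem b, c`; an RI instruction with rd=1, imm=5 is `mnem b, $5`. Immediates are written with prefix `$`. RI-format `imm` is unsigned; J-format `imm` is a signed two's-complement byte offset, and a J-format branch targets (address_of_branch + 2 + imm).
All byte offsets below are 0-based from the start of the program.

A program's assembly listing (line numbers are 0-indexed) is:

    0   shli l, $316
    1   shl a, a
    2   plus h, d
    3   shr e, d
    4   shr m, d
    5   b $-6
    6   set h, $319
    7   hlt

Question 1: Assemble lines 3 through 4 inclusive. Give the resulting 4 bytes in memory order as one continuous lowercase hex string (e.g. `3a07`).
3. shr fields op=0x7:4|rd=4:3|rs=3:3|pad=0:6 → word 78c0h → 78 c0
4. shr fields op=0x7:4|rd=7:3|rs=3:3|pad=0:6 → word 7ec0h → 7e c0

78c07ec0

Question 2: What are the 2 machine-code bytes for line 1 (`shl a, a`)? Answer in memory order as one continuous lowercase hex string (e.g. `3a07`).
2000

1. shl fields op=0x2:4|rd=0:3|rs=0:3|pad=0:6 → word 2000h → 20 00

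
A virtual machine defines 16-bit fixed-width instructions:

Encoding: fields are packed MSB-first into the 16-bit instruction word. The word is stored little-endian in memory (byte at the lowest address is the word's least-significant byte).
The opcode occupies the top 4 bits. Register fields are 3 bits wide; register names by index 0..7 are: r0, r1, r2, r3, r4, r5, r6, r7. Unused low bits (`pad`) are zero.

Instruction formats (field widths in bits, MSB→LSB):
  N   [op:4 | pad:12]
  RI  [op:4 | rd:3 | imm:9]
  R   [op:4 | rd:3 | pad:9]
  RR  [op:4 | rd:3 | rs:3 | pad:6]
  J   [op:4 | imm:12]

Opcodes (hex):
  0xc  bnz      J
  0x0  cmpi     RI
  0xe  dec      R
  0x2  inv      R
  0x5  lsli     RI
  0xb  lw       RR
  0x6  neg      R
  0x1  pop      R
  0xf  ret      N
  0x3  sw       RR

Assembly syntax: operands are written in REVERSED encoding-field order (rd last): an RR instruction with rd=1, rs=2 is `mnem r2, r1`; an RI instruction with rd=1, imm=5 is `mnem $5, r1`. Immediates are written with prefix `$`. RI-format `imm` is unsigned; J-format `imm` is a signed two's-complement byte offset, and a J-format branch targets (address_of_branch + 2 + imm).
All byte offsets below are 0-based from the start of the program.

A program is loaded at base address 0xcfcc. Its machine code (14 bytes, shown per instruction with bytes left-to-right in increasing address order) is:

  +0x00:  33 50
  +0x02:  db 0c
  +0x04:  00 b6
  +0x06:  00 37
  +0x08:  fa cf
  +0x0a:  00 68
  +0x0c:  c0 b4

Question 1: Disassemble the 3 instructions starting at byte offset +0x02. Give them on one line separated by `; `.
@+02  little-endian(db 0c) = 0x0cdb
  opcode bits[15:12]=0x0: cmpi/RI
  rd@[11:9]=0x6 ⇒ r6
  imm@[8:0]=0xdb ⇒ $219
@+04  little-endian(00 b6) = 0xb600
  opcode bits[15:12]=0xb: lw/RR
  rd@[11:9]=0x3 ⇒ r3
  rs@[8:6]=0x0 ⇒ r0
@+06  little-endian(00 37) = 0x3700
  opcode bits[15:12]=0x3: sw/RR
  rd@[11:9]=0x3 ⇒ r3
  rs@[8:6]=0x4 ⇒ r4

cmpi $219, r6; lw r0, r3; sw r4, r3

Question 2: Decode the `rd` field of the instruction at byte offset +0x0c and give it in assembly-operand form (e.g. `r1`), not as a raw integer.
+0x0c: c0 b4 ⇒ word 0xb4c0 (little)
  top 4b → 0xb → lw [RR]
  [11:9] rd=2 = r2
  [8:6] rs=3 = r3

r2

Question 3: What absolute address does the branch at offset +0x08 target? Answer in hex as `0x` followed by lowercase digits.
[08] fa cf → 0xcffa
  opcode bits[15:12]=0xc: bnz/J
  [11:0] imm=4090 (s12→-6) = $-6
  target = base 0xcfcc + off 0x08 + 2 + imm -6 = 0xcfd0

0xcfd0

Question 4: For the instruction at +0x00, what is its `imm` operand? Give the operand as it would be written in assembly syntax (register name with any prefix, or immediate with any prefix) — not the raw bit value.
+0x00: 33 50 ⇒ word 0x5033 (little)
  opcode bits[15:12]=0x5: lsli/RI
  rd@[11:9]=0x0 ⇒ r0
  imm@[8:0]=0x33 ⇒ $51

$51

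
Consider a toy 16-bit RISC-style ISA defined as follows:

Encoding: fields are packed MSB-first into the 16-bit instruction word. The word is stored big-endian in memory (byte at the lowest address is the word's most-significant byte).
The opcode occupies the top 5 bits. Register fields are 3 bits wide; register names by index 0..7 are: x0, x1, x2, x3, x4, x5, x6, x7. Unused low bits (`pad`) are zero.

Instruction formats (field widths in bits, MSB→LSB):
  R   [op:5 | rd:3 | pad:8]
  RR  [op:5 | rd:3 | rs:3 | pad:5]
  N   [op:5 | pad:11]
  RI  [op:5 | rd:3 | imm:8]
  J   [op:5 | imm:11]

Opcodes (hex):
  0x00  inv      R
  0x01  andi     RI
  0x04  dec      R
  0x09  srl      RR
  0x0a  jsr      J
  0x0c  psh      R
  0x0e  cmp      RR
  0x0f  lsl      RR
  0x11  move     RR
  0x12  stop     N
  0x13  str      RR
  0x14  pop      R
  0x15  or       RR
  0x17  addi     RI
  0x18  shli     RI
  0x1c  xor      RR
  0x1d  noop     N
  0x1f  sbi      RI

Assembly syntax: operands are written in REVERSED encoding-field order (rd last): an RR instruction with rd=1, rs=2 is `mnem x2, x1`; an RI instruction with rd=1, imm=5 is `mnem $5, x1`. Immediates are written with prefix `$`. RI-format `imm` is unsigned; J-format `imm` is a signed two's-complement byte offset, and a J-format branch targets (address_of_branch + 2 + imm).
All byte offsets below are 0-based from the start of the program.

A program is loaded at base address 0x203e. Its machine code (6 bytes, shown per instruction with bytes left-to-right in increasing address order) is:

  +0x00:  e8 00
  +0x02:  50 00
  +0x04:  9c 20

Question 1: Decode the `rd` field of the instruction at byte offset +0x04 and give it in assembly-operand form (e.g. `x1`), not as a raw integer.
x4

+0x04: 9c 20 ⇒ word 0x9c20 (big)
  top 5b → 0x13 → str [RR]
  [10:8] rd=4 = x4
  [7:5] rs=1 = x1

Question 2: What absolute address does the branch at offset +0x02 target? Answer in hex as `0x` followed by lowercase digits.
0x2042

off 0x02: read 50 00 as big → 0x5000
  op=0x5000>>11=0xa ⇒ jsr (J)
  imm: (w>>0)&0x7ff=0x0 → $0
  target = base 0x203e + off 0x02 + 2 + imm 0 = 0x2042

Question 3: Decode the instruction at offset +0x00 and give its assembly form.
noop

@+00  big-endian(e8 00) = 0xe800
  opcode bits[15:11]=0x1d: noop/N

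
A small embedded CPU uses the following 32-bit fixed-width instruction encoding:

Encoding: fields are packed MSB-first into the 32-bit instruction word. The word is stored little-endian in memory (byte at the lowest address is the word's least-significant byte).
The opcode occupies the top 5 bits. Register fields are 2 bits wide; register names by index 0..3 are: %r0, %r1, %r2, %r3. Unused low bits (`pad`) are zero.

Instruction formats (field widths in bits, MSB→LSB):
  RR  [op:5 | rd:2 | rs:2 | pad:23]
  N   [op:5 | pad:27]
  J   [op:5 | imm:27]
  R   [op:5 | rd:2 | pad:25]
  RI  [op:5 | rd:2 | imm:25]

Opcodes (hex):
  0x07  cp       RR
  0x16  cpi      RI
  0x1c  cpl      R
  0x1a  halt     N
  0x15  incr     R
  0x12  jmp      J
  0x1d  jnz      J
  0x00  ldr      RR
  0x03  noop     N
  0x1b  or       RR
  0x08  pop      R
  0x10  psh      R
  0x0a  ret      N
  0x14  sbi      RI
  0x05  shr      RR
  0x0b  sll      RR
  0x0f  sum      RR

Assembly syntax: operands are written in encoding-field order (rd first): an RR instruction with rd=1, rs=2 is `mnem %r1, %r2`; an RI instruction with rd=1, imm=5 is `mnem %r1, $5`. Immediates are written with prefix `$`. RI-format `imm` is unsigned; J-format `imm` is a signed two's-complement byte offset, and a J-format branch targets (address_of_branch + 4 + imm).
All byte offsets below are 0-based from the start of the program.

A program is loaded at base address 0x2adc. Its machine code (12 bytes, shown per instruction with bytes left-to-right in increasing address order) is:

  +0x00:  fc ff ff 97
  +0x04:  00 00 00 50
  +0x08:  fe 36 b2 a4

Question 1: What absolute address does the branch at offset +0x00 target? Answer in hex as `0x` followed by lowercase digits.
off 0x00: read fc ff ff 97 as little → 0x97fffffc
  opcode bits[31:27]=0x12: jmp/J
  [26:0] imm=134217724 (s27→-4) = $-4
  target = base 0x2adc + off 0x00 + 4 + imm -4 = 0x2adc

0x2adc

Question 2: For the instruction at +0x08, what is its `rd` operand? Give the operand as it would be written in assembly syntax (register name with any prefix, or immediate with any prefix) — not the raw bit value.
off 0x08: read fe 36 b2 a4 as little → 0xa4b236fe
  opcode bits[31:27]=0x14: sbi/RI
  rd: (w>>25)&0x3=0x2 → %r2
  imm: (w>>0)&0x1ffffff=0xb236fe → $11679486

%r2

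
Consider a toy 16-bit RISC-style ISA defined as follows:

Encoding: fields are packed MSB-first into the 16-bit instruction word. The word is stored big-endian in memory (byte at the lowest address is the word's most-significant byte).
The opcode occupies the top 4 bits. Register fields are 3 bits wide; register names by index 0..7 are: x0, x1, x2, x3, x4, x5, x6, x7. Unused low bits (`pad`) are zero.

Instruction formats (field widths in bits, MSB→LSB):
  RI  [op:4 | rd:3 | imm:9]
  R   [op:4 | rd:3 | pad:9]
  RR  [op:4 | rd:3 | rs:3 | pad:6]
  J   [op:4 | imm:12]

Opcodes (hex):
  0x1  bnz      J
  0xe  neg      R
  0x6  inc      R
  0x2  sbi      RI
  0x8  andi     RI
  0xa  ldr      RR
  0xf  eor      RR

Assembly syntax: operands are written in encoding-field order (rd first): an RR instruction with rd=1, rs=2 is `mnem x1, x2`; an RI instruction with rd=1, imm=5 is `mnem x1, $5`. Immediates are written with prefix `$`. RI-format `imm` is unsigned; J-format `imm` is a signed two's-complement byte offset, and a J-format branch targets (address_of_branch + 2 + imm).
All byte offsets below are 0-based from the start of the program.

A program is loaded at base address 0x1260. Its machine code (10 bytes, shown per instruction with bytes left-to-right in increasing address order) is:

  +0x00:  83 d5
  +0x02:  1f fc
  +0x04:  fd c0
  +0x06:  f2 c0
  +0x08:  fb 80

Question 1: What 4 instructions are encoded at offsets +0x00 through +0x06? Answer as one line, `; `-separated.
andi x1, $469; bnz $-4; eor x6, x7; eor x1, x3

off 0x00: read 83 d5 as big → 0x83d5
  top 4b → 0x8 → andi [RI]
  rd: (w>>9)&0x7=0x1 → x1
  imm: (w>>0)&0x1ff=0x1d5 → $469
off 0x02: read 1f fc as big → 0x1ffc
  top 4b → 0x1 → bnz [J]
  imm: (w>>0)&0xfff=0xffc (s12→-4) → $-4
off 0x04: read fd c0 as big → 0xfdc0
  top 4b → 0xf → eor [RR]
  rd: (w>>9)&0x7=0x6 → x6
  rs: (w>>6)&0x7=0x7 → x7
off 0x06: read f2 c0 as big → 0xf2c0
  top 4b → 0xf → eor [RR]
  rd: (w>>9)&0x7=0x1 → x1
  rs: (w>>6)&0x7=0x3 → x3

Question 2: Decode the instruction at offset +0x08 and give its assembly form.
eor x5, x6

off 0x08: read fb 80 as big → 0xfb80
  op=0xfb80>>12=0xf ⇒ eor (RR)
  rd: (w>>9)&0x7=0x5 → x5
  rs: (w>>6)&0x7=0x6 → x6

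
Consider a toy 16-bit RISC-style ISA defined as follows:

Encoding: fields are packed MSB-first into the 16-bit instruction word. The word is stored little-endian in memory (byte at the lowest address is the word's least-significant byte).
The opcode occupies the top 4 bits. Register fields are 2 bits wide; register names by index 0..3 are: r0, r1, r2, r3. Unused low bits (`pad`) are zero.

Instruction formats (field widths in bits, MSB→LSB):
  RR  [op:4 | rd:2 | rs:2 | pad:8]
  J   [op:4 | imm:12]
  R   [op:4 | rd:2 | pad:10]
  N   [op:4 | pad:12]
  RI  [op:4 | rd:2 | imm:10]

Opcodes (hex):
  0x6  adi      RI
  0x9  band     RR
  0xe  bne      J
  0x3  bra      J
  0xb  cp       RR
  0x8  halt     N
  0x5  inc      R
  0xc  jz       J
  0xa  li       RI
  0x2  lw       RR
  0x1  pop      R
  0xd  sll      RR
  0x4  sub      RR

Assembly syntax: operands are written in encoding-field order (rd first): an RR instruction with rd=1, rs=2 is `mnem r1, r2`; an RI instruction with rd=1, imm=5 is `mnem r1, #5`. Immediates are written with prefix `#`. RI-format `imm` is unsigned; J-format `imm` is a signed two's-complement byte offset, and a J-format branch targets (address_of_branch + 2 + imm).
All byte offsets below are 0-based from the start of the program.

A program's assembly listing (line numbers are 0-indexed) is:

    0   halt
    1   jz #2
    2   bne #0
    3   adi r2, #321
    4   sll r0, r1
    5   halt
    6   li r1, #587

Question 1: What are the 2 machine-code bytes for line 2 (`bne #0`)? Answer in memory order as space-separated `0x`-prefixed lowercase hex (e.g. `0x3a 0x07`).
0x00 0xe0

line 2 (bne): pack op=0xe:4|imm=0:12 = 0xe000; little→ 00 e0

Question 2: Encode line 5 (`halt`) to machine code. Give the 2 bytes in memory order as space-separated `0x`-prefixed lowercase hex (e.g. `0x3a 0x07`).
5. halt fields op=0x8:4|pad=0:12 → word 8000h → 00 80

0x00 0x80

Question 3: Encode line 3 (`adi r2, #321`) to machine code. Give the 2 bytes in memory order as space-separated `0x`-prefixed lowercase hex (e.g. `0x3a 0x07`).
3. adi fields op=0x6:4|rd=2:2|imm=321:10 → word 6941h → 41 69

0x41 0x69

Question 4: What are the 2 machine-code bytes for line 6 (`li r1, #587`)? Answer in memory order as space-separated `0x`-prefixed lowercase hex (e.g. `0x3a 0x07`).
0x4b 0xa6

line 6 (li): pack op=0xa:4|rd=1:2|imm=587:10 = 0xa64b; little→ 4b a6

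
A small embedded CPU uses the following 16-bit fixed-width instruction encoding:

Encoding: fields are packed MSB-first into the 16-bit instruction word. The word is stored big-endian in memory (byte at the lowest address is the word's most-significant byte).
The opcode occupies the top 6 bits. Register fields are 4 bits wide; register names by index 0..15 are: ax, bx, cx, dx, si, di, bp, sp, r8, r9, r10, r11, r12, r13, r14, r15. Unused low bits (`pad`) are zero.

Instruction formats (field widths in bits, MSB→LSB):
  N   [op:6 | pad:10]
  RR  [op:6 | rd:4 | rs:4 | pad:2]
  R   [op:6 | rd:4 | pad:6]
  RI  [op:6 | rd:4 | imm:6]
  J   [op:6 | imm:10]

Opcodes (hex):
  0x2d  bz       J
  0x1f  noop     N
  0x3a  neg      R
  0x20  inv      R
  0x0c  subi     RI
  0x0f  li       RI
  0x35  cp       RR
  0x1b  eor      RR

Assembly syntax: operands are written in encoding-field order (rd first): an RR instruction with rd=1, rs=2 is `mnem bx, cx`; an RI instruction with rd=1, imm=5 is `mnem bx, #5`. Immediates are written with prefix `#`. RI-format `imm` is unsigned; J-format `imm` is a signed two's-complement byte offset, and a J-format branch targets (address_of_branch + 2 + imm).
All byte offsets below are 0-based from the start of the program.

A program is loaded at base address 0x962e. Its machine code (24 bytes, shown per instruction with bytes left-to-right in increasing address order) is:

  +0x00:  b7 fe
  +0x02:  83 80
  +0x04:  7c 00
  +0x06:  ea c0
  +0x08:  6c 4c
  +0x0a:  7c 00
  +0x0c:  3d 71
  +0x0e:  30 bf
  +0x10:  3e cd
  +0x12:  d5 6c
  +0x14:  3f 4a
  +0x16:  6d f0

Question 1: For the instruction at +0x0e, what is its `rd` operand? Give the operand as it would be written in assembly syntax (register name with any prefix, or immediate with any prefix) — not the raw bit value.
+0x0e: 30 bf ⇒ word 0x30bf (big)
  op=0x30bf>>10=0xc ⇒ subi (RI)
  rd@[9:6]=0x2 ⇒ cx
  imm@[5:0]=0x3f ⇒ #63

cx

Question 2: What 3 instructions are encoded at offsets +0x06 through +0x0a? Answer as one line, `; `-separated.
+0x06: ea c0 ⇒ word 0xeac0 (big)
  op=0xeac0>>10=0x3a ⇒ neg (R)
  rd: (w>>6)&0xf=0xb → r11
+0x08: 6c 4c ⇒ word 0x6c4c (big)
  op=0x6c4c>>10=0x1b ⇒ eor (RR)
  rd: (w>>6)&0xf=0x1 → bx
  rs: (w>>2)&0xf=0x3 → dx
+0x0a: 7c 00 ⇒ word 0x7c00 (big)
  op=0x7c00>>10=0x1f ⇒ noop (N)

neg r11; eor bx, dx; noop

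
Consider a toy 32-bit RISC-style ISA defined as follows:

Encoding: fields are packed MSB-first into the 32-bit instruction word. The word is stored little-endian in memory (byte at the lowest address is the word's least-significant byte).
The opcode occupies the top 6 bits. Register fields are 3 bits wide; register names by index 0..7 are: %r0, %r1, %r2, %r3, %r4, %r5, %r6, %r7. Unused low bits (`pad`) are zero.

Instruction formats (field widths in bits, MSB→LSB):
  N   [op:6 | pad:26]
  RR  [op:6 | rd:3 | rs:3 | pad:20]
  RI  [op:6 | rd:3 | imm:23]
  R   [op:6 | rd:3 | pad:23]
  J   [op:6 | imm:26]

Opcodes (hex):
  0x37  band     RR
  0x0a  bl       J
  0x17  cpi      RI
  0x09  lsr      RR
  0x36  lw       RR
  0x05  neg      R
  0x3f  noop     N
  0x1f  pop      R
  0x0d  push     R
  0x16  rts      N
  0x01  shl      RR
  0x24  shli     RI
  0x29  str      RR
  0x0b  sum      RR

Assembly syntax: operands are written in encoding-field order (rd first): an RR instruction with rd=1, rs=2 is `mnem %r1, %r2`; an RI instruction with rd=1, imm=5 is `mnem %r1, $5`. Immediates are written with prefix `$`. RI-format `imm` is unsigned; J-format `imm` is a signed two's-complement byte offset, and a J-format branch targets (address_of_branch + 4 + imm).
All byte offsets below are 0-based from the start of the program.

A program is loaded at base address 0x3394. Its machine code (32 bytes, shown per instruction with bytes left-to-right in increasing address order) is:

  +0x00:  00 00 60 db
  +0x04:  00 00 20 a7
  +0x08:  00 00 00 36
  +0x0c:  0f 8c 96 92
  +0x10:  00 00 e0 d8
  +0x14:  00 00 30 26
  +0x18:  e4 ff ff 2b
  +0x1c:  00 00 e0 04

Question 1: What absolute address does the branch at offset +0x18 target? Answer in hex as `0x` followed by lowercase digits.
0x3394

[18] e4 ff ff 2b → 0x2bffffe4
  op=0x2bffffe4>>26=0xa ⇒ bl (J)
  imm@[25:0]=0x3ffffe4 (s26→-28) ⇒ $-28
  target = base 0x3394 + off 0x18 + 4 + imm -28 = 0x3394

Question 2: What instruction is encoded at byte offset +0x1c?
shl %r1, %r6

@+1c  little-endian(00 00 e0 04) = 0x04e00000
  op=0x04e00000>>26=0x1 ⇒ shl (RR)
  [25:23] rd=1 = %r1
  [22:20] rs=6 = %r6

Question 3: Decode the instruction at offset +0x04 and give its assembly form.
[04] 00 00 20 a7 → 0xa7200000
  opcode bits[31:26]=0x29: str/RR
  rd: (w>>23)&0x7=0x6 → %r6
  rs: (w>>20)&0x7=0x2 → %r2

str %r6, %r2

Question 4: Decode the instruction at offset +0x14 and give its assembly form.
@+14  little-endian(00 00 30 26) = 0x26300000
  opcode bits[31:26]=0x9: lsr/RR
  rd: (w>>23)&0x7=0x4 → %r4
  rs: (w>>20)&0x7=0x3 → %r3

lsr %r4, %r3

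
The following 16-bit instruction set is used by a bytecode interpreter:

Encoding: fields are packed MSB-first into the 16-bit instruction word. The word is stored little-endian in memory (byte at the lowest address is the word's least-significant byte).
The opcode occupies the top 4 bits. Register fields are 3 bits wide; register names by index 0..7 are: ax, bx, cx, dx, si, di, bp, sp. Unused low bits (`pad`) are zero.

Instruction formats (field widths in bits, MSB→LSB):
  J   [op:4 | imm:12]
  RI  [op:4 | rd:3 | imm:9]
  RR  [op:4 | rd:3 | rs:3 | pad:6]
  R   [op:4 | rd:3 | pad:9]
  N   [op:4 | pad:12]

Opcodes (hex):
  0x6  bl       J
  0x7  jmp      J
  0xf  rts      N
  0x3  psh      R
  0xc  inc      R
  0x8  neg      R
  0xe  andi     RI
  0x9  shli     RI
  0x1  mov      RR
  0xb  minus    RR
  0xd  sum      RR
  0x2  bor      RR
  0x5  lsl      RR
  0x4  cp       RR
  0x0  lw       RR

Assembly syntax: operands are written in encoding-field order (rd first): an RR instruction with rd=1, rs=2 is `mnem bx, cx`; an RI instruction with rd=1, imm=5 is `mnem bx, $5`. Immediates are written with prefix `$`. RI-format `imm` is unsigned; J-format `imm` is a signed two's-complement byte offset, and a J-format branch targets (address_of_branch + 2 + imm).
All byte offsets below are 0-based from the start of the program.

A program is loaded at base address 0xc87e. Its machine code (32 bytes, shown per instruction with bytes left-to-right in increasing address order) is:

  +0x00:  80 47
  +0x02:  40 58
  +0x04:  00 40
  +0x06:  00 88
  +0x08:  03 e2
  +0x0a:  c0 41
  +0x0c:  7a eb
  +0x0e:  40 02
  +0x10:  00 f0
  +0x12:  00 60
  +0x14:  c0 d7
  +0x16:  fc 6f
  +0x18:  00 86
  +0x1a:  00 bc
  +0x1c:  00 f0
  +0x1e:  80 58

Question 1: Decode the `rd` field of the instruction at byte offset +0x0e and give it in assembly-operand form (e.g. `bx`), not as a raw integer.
bx

[0e] 40 02 → 0x0240
  opcode bits[15:12]=0x0: lw/RR
  rd: (w>>9)&0x7=0x1 → bx
  rs: (w>>6)&0x7=0x1 → bx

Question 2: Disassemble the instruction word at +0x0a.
cp ax, sp

@+0a  little-endian(c0 41) = 0x41c0
  opcode bits[15:12]=0x4: cp/RR
  rd: (w>>9)&0x7=0x0 → ax
  rs: (w>>6)&0x7=0x7 → sp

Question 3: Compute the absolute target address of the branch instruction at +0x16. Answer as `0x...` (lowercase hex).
0xc892

[16] fc 6f → 0x6ffc
  opcode bits[15:12]=0x6: bl/J
  imm@[11:0]=0xffc (s12→-4) ⇒ $-4
  target = base 0xc87e + off 0x16 + 2 + imm -4 = 0xc892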